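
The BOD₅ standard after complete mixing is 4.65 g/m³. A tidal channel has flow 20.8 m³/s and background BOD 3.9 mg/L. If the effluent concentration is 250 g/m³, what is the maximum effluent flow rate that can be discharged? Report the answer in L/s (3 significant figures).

63.6 L/s

Mass balance at complete mixing: C_std·(Q_w + Q_r) = Q_w·C_e + Q_r·C_b.
Rearranging, Q_w = Q_r·(C_std − C_b)/(C_e − C_std) = 20.8·(4.65 − 3.9) / (250 − 4.65) = 0.06358 m³/s.
= 63.58 L/s.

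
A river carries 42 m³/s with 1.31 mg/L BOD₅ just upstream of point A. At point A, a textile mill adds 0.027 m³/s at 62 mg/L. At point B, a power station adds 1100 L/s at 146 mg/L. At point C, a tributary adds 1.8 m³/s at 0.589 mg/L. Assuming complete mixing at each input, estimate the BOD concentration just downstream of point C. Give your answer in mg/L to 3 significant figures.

4.86 mg/L

After input A: C = (42·1.31 + 0.027·62) / 42.03 = 1.349 mg/L.
1100 L/s = 1.1 m³/s.
After input B: C = (42.03·1.349 + 1.1·146) / 43.13 = 5.038 mg/L.
After input C: C = (43.13·5.038 + 1.8·0.589) / 44.93 = 4.86 mg/L.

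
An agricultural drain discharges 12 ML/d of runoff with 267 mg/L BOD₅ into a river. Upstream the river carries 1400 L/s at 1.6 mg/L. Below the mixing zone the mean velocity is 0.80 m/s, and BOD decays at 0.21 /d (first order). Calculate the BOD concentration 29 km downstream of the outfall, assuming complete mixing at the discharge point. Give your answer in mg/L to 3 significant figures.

23.4 mg/L

12 ML/d = 0.1389 m³/s.
1400 L/s = 1.4 m³/s.
After complete mixing, C₀ = (0.1389·267 + 1.4·1.6) / 1.539 = 25.55 mg/L.
Travel time t = 2.9e+04 m / 0.80 m/s = 3.625e+04 s = 0.4196 d.
C = 25.55·exp(−0.21·0.4196) = 25.55·0.9157 = 23.4 mg/L.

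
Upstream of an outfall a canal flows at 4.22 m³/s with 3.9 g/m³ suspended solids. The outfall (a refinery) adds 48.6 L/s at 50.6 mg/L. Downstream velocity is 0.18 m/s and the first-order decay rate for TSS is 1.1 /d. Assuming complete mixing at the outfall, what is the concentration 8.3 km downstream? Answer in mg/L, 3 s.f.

2.46 mg/L

48.6 L/s = 0.0486 m³/s.
After complete mixing, C₀ = (0.0486·50.6 + 4.22·3.9) / 4.269 = 4.432 mg/L.
Travel time t = 8300 m / 0.18 m/s = 4.611e+04 s = 0.5337 d.
C = 4.432·exp(−1.1·0.5337) = 4.432·0.556 = 2.464 mg/L.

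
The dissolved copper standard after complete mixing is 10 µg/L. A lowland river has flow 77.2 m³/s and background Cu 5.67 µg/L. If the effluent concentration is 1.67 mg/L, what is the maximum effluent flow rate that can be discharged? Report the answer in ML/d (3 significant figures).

17.4 ML/d

5.67 µg/L = 0.00567 mg/L.
10 µg/L = 0.01 mg/L.
Mass balance at complete mixing: C_std·(Q_w + Q_r) = Q_w·C_e + Q_r·C_b.
Rearranging, Q_w = Q_r·(C_std − C_b)/(C_e − C_std) = 77.2·(0.01 − 0.00567) / (1.67 − 0.01) = 0.2014 m³/s.
= 17.4 ML/d.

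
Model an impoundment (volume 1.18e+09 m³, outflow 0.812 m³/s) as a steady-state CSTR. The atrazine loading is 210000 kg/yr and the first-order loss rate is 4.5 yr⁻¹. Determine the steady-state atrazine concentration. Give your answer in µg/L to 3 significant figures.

39.4 µg/L

Outflow Q = 0.812 m³/s × 3.156e+07 s/yr = 2.562e+07 m³/yr.
Steady-state CSTR mass balance: W = Q·C + k·V·C, so C = W/(Q + kV).
Q + kV = 2.562e+07 + 4.5·1.18e+09 = 5.336e+09 m³/yr.
C = 210000/5.336e+09 = 3.936e-05 kg/m³ = 0.03936 mg/L = 39.36 µg/L.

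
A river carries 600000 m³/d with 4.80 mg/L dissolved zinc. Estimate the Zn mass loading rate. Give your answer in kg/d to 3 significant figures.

2880 kg/d

600000 m³/d = 6.944 m³/s.
Mass flux = Q·C = 6.944 m³/s × 4.8 g/m³ = 33.33 g/s.
= 33.33 g/s × 86.4 = 2880 kg/d.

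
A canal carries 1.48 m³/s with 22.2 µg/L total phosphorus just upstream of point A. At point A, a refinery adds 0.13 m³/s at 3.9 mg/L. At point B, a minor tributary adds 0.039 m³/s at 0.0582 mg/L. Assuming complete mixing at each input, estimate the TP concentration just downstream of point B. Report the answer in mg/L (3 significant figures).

22.2 µg/L = 0.0222 mg/L.
After input A: C = (1.48·0.0222 + 0.13·3.9) / 1.61 = 0.3353 mg/L.
After input B: C = (1.61·0.3353 + 0.039·0.0582) / 1.649 = 0.3288 mg/L.

0.329 mg/L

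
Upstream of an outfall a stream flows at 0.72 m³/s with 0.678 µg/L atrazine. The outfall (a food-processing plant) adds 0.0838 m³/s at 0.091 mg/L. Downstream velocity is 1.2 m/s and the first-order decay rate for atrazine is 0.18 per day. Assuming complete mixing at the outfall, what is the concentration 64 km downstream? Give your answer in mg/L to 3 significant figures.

0.00903 mg/L

0.678 µg/L = 0.000678 mg/L.
After complete mixing, C₀ = (0.0838·0.091 + 0.72·0.000678) / 0.8038 = 0.01009 mg/L.
Travel time t = 6.4e+04 m / 1.2 m/s = 5.333e+04 s = 0.6173 d.
C = 0.01009·exp(−0.18·0.6173) = 0.01009·0.8948 = 0.009033 mg/L.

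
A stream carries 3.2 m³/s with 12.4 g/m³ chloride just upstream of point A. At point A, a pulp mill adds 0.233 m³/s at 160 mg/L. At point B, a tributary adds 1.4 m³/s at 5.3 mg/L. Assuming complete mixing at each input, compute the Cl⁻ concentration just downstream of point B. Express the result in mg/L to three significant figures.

17.5 mg/L

After input A: C = (3.2·12.4 + 0.233·160) / 3.433 = 22.42 mg/L.
After input B: C = (3.433·22.42 + 1.4·5.3) / 4.833 = 17.46 mg/L.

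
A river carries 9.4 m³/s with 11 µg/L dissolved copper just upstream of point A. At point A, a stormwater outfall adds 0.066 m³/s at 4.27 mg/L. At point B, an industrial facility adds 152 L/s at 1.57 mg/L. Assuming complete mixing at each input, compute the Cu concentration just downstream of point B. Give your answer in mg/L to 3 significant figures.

0.0649 mg/L

11 µg/L = 0.011 mg/L.
After input A: C = (9.4·0.011 + 0.066·4.27) / 9.466 = 0.0407 mg/L.
152 L/s = 0.152 m³/s.
After input B: C = (9.466·0.0407 + 0.152·1.57) / 9.618 = 0.06486 mg/L.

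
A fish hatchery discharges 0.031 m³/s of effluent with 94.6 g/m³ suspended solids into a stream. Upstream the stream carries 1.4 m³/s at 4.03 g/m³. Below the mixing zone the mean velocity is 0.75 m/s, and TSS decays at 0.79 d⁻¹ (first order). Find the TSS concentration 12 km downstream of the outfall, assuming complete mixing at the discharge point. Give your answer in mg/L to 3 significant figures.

5.18 mg/L

After complete mixing, C₀ = (0.031·94.6 + 1.4·4.03) / 1.431 = 5.992 mg/L.
Travel time t = 1.2e+04 m / 0.75 m/s = 1.6e+04 s = 0.1852 d.
C = 5.992·exp(−0.79·0.1852) = 5.992·0.8639 = 5.177 mg/L.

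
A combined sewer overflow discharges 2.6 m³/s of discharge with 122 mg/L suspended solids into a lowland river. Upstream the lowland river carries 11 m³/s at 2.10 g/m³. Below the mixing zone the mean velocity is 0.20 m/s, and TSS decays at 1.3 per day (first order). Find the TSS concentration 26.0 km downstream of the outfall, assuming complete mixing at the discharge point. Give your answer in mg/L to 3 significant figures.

After complete mixing, C₀ = (2.6·122 + 11·2.1) / 13.6 = 25.02 mg/L.
Travel time t = 2.6e+04 m / 0.20 m/s = 1.3e+05 s = 1.505 d.
C = 25.02·exp(−1.3·1.505) = 25.02·0.1414 = 3.539 mg/L.

3.54 mg/L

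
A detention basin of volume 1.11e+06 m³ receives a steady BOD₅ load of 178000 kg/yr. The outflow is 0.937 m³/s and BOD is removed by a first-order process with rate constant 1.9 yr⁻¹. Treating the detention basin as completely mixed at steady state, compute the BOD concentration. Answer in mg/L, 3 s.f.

Outflow Q = 0.937 m³/s × 3.156e+07 s/yr = 2.957e+07 m³/yr.
Steady-state CSTR mass balance: W = Q·C + k·V·C, so C = W/(Q + kV).
Q + kV = 2.957e+07 + 1.9·1.11e+06 = 3.168e+07 m³/yr.
C = 178000/3.168e+07 = 0.005619 kg/m³ = 5.619 mg/L.

5.62 mg/L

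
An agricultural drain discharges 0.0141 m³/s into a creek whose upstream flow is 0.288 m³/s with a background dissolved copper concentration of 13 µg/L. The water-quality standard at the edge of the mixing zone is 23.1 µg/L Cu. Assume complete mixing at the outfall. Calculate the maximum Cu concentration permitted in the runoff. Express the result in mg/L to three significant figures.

0.229 mg/L

13 µg/L = 0.013 mg/L.
23.1 µg/L = 0.0231 mg/L.
Mass balance: 0.0231·0.3021 = 0.0141·Cₑ + 0.288·0.013.
Cₑ = (0.006979 − 0.003744) / 0.0141 = 0.2294 mg/L.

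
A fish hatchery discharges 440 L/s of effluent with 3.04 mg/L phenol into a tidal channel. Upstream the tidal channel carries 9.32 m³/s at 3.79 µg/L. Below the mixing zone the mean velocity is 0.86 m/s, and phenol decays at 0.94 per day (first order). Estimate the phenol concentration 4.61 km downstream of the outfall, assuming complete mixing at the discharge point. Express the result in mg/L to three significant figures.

0.133 mg/L

440 L/s = 0.44 m³/s.
3.79 µg/L = 0.00379 mg/L.
After complete mixing, C₀ = (0.44·3.04 + 9.32·0.00379) / 9.76 = 0.1407 mg/L.
Travel time t = 4610 m / 0.86 m/s = 5360 s = 0.06204 d.
C = 0.1407·exp(−0.94·0.06204) = 0.1407·0.9433 = 0.1327 mg/L.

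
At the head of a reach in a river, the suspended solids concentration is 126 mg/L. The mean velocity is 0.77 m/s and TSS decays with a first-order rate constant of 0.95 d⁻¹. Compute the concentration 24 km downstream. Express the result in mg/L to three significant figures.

89.4 mg/L

Travel time t = 24 km / 0.77 m/s = 2.4e+04/0.77 = 3.117e+04 s = 0.3608 d.
First-order decay: C = 126·exp(−0.95·0.3608) = 126·0.7098 = 89.44 mg/L.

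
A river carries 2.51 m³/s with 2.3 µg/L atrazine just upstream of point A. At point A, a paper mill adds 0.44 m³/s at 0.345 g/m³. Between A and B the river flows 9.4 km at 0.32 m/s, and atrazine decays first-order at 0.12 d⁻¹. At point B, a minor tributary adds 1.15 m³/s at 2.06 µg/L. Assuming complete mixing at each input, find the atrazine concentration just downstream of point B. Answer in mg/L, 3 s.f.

0.0375 mg/L

2.3 µg/L = 0.0023 mg/L.
After input A: C = (2.51·0.0023 + 0.44·0.345) / 2.95 = 0.05341 mg/L.
Over the 9.4 km reach to input B (t = 2.938e+04 s = 0.34 d), decay gives C = 0.05341·exp(−0.12·0.34) = 0.05128 mg/L.
2.06 µg/L = 0.00206 mg/L.
After input B: C = (2.95·0.05128 + 1.15·0.00206) / 4.1 = 0.03747 mg/L.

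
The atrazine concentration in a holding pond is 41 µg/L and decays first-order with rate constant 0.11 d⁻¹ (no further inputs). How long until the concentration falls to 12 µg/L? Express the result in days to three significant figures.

11.2 d

t = ln(C₀/C)/k = ln(41/12)/0.11 = 1.229/0.11 = 11.17 d.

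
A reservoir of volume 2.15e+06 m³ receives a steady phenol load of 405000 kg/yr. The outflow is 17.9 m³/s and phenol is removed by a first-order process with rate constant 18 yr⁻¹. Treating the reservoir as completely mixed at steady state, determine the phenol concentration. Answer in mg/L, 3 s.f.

0.671 mg/L

Outflow Q = 17.9 m³/s × 3.156e+07 s/yr = 5.649e+08 m³/yr.
Steady-state CSTR mass balance: W = Q·C + k·V·C, so C = W/(Q + kV).
Q + kV = 5.649e+08 + 18·2.15e+06 = 6.036e+08 m³/yr.
C = 405000/6.036e+08 = 0.000671 kg/m³ = 0.671 mg/L.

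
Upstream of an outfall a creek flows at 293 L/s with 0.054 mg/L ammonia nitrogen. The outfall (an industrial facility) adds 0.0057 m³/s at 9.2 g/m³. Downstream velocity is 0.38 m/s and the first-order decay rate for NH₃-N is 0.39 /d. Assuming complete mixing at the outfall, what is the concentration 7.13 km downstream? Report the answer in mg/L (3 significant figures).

293 L/s = 0.293 m³/s.
After complete mixing, C₀ = (0.0057·9.2 + 0.293·0.054) / 0.2987 = 0.2285 mg/L.
Travel time t = 7130 m / 0.38 m/s = 1.876e+04 s = 0.2172 d.
C = 0.2285·exp(−0.39·0.2172) = 0.2285·0.9188 = 0.21 mg/L.

0.210 mg/L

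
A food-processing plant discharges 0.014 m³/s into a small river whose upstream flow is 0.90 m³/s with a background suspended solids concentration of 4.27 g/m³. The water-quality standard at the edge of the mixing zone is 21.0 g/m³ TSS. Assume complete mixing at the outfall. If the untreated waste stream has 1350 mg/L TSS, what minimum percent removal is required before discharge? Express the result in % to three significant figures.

18.8 %

Mass balance: 21·0.914 = 0.014·Cₑ + 0.9·4.27.
Cₑ = (19.19 − 3.843) / 0.014 = 1096 mg/L.
Required removal = 1 − 1096/1350 = 18.78 %.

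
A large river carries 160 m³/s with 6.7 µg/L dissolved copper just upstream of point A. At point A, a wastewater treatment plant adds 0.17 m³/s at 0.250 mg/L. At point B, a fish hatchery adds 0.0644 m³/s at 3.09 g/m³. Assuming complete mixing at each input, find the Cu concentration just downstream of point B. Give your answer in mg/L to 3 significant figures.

0.00820 mg/L

6.7 µg/L = 0.0067 mg/L.
After input A: C = (160·0.0067 + 0.17·0.25) / 160.2 = 0.006958 mg/L.
After input B: C = (160.2·0.006958 + 0.0644·3.09) / 160.2 = 0.008197 mg/L.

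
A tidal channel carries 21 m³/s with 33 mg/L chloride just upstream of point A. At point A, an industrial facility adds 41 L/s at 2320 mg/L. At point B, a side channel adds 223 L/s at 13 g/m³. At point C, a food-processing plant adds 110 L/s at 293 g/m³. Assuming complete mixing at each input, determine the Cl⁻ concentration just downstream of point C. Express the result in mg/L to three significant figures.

41 L/s = 0.041 m³/s.
After input A: C = (21·33 + 0.041·2320) / 21.04 = 37.46 mg/L.
223 L/s = 0.223 m³/s.
After input B: C = (21.04·37.46 + 0.223·13) / 21.26 = 37.2 mg/L.
110 L/s = 0.11 m³/s.
After input C: C = (21.26·37.2 + 0.11·293) / 21.37 = 38.52 mg/L.

38.5 mg/L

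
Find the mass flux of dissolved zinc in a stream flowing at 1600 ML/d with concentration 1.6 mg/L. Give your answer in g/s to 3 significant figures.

29.6 g/s

1600 ML/d = 18.52 m³/s.
Mass flux = Q·C = 18.52 m³/s × 1.6 g/m³ = 29.63 g/s.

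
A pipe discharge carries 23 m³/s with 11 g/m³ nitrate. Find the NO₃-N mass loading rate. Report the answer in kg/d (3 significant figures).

21900 kg/d

Mass flux = Q·C = 23 m³/s × 11 g/m³ = 253 g/s.
= 253 g/s × 86.4 = 2.186e+04 kg/d.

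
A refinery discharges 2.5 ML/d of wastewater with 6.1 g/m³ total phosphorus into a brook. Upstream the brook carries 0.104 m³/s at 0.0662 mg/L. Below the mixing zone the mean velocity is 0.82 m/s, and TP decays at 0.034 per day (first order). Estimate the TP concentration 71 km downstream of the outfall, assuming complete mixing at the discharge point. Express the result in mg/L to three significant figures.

2.5 ML/d = 0.02894 m³/s.
After complete mixing, C₀ = (0.02894·6.1 + 0.104·0.0662) / 0.1329 = 1.38 mg/L.
Travel time t = 7.1e+04 m / 0.82 m/s = 8.659e+04 s = 1.002 d.
C = 1.38·exp(−0.034·1.002) = 1.38·0.9665 = 1.333 mg/L.

1.33 mg/L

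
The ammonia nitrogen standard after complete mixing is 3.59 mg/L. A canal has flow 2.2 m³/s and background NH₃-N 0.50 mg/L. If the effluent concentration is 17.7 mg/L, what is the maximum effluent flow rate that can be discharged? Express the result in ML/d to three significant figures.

Mass balance at complete mixing: C_std·(Q_w + Q_r) = Q_w·C_e + Q_r·C_b.
Rearranging, Q_w = Q_r·(C_std − C_b)/(C_e − C_std) = 2.2·(3.59 − 0.5) / (17.7 − 3.59) = 0.4818 m³/s.
= 41.63 ML/d.

41.6 ML/d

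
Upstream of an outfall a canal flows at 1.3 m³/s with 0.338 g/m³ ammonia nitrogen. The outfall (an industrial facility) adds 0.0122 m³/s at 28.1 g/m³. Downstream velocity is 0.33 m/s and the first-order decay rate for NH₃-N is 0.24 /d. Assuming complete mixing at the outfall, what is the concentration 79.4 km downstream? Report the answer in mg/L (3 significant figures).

After complete mixing, C₀ = (0.0122·28.1 + 1.3·0.338) / 1.312 = 0.5961 mg/L.
Travel time t = 7.94e+04 m / 0.33 m/s = 2.406e+05 s = 2.785 d.
C = 0.5961·exp(−0.24·2.785) = 0.5961·0.5126 = 0.3055 mg/L.

0.306 mg/L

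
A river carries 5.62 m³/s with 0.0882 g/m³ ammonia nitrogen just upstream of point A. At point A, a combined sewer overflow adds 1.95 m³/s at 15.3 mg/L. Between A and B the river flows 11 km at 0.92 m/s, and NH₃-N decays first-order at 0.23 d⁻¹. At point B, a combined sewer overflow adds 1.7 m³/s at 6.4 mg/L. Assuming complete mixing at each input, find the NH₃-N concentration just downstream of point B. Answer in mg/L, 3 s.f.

After input A: C = (5.62·0.0882 + 1.95·15.3) / 7.57 = 4.007 mg/L.
Over the 11 km reach to input B (t = 1.196e+04 s = 0.1384 d), decay gives C = 4.007·exp(−0.23·0.1384) = 3.881 mg/L.
After input B: C = (7.57·3.881 + 1.7·6.4) / 9.27 = 4.343 mg/L.

4.34 mg/L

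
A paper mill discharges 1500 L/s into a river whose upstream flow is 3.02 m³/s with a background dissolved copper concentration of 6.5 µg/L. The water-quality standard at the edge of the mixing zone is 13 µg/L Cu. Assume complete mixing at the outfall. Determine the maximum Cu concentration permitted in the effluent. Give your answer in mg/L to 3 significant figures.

1500 L/s = 1.5 m³/s.
6.5 µg/L = 0.0065 mg/L.
13 µg/L = 0.013 mg/L.
Mass balance: 0.013·4.52 = 1.5·Cₑ + 3.02·0.0065.
Cₑ = (0.05876 − 0.01963) / 1.5 = 0.02609 mg/L.

0.0261 mg/L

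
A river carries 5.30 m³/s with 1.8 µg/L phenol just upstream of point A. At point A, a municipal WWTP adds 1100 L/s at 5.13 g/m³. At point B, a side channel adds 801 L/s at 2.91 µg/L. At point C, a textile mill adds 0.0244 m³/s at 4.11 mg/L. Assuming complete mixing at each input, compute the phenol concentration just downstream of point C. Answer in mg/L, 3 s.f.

1.8 µg/L = 0.0018 mg/L.
1100 L/s = 1.1 m³/s.
After input A: C = (5.3·0.0018 + 1.1·5.13) / 6.4 = 0.8832 mg/L.
801 L/s = 0.801 m³/s.
2.91 µg/L = 0.00291 mg/L.
After input B: C = (6.4·0.8832 + 0.801·0.00291) / 7.201 = 0.7853 mg/L.
After input C: C = (7.201·0.7853 + 0.0244·4.11) / 7.225 = 0.7965 mg/L.

0.797 mg/L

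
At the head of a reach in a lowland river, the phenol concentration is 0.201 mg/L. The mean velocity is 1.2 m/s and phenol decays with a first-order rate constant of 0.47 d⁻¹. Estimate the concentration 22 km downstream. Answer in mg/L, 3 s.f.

0.182 mg/L

Travel time t = 22 km / 1.2 m/s = 2.2e+04/1.2 = 1.833e+04 s = 0.2122 d.
First-order decay: C = 0.201·exp(−0.47·0.2122) = 0.201·0.9051 = 0.1819 mg/L.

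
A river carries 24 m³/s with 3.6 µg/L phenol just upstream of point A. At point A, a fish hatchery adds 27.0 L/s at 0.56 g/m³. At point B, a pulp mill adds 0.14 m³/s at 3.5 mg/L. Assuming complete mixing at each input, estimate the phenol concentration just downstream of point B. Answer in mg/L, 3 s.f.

0.0245 mg/L

3.6 µg/L = 0.0036 mg/L.
27.0 L/s = 0.027 m³/s.
After input A: C = (24·0.0036 + 0.027·0.56) / 24.03 = 0.004225 mg/L.
After input B: C = (24.03·0.004225 + 0.14·3.5) / 24.17 = 0.02448 mg/L.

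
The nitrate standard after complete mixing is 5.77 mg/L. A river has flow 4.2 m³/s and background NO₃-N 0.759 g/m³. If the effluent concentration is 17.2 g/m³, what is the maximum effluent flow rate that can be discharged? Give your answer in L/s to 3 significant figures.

1840 L/s

Mass balance at complete mixing: C_std·(Q_w + Q_r) = Q_w·C_e + Q_r·C_b.
Rearranging, Q_w = Q_r·(C_std − C_b)/(C_e − C_std) = 4.2·(5.77 − 0.759) / (17.2 − 5.77) = 1.841 m³/s.
= 1841 L/s.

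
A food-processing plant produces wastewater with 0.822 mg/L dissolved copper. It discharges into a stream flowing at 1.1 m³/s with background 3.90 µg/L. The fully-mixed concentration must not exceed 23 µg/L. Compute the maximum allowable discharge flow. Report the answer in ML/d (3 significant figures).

2.27 ML/d

3.90 µg/L = 0.0039 mg/L.
23 µg/L = 0.023 mg/L.
Mass balance at complete mixing: C_std·(Q_w + Q_r) = Q_w·C_e + Q_r·C_b.
Rearranging, Q_w = Q_r·(C_std − C_b)/(C_e − C_std) = 1.1·(0.023 − 0.0039) / (0.822 − 0.023) = 0.0263 m³/s.
= 2.272 ML/d.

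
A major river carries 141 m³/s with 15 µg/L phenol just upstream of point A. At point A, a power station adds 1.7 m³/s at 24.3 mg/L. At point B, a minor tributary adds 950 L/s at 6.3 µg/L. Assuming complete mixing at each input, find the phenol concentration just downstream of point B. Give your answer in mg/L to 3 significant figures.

0.302 mg/L

15 µg/L = 0.015 mg/L.
After input A: C = (141·0.015 + 1.7·24.3) / 142.7 = 0.3043 mg/L.
950 L/s = 0.95 m³/s.
6.3 µg/L = 0.0063 mg/L.
After input B: C = (142.7·0.3043 + 0.95·0.0063) / 143.6 = 0.3023 mg/L.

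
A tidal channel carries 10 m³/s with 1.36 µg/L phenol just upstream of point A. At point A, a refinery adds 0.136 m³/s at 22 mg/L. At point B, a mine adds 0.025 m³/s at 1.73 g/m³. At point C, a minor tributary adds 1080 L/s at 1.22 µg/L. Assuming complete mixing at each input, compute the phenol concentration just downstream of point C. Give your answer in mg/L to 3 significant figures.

1.36 µg/L = 0.00136 mg/L.
After input A: C = (10·0.00136 + 0.136·22) / 10.14 = 0.2965 mg/L.
After input B: C = (10.14·0.2965 + 0.025·1.73) / 10.16 = 0.3001 mg/L.
1080 L/s = 1.08 m³/s.
1.22 µg/L = 0.00122 mg/L.
After input C: C = (10.16·0.3001 + 1.08·0.00122) / 11.24 = 0.2713 mg/L.

0.271 mg/L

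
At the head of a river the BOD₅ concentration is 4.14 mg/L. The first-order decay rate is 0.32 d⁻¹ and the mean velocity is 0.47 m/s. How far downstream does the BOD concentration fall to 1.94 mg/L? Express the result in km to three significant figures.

From C = C₀·e^(−kt), t = ln(C₀/C)/k = ln(4.14/1.94)/0.32 = 0.758/0.32 = 2.369 d.
Distance = v·t = 0.47 m/s × 2.047e+05 s = 9.619e+04 m = 96.19 km.

96.2 km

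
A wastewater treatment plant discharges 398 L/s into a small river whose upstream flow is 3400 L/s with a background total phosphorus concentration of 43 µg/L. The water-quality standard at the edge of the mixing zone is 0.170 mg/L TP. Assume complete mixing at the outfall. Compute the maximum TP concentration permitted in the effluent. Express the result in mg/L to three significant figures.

398 L/s = 0.398 m³/s.
3400 L/s = 3.4 m³/s.
43 µg/L = 0.043 mg/L.
Mass balance: 0.17·3.798 = 0.398·Cₑ + 3.4·0.043.
Cₑ = (0.6457 − 0.1462) / 0.398 = 1.255 mg/L.

1.25 mg/L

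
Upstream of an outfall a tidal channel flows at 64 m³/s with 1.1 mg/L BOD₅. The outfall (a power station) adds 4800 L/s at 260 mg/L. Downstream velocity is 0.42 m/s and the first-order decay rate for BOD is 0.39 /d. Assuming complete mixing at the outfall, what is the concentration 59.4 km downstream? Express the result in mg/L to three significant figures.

4800 L/s = 4.8 m³/s.
After complete mixing, C₀ = (4.8·260 + 64·1.1) / 68.8 = 19.16 mg/L.
Travel time t = 5.94e+04 m / 0.42 m/s = 1.414e+05 s = 1.637 d.
C = 19.16·exp(−0.39·1.637) = 19.16·0.5281 = 10.12 mg/L.

10.1 mg/L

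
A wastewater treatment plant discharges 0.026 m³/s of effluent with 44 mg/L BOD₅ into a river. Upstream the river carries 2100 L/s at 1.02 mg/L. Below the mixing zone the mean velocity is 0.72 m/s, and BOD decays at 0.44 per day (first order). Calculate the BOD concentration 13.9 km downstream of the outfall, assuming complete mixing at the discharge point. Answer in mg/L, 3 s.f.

2100 L/s = 2.1 m³/s.
After complete mixing, C₀ = (0.026·44 + 2.1·1.02) / 2.126 = 1.546 mg/L.
Travel time t = 1.39e+04 m / 0.72 m/s = 1.931e+04 s = 0.2234 d.
C = 1.546·exp(−0.44·0.2234) = 1.546·0.9064 = 1.401 mg/L.

1.40 mg/L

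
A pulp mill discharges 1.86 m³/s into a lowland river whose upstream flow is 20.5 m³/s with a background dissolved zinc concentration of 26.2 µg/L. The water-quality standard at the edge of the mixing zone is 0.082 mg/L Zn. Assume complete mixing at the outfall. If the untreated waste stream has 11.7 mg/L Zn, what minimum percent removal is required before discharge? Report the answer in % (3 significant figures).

26.2 µg/L = 0.0262 mg/L.
Mass balance: 0.082·22.36 = 1.86·Cₑ + 20.5·0.0262.
Cₑ = (1.834 − 0.5371) / 1.86 = 0.697 mg/L.
Required removal = 1 − 0.697/11.7 = 94.04 %.

94.0 %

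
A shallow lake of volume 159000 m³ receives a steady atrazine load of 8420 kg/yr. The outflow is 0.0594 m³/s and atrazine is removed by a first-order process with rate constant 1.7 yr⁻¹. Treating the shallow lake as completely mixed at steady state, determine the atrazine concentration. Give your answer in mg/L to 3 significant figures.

3.93 mg/L

Outflow Q = 0.0594 m³/s × 3.156e+07 s/yr = 1.875e+06 m³/yr.
Steady-state CSTR mass balance: W = Q·C + k·V·C, so C = W/(Q + kV).
Q + kV = 1.875e+06 + 1.7·159000 = 2.145e+06 m³/yr.
C = 8420/2.145e+06 = 0.003926 kg/m³ = 3.926 mg/L.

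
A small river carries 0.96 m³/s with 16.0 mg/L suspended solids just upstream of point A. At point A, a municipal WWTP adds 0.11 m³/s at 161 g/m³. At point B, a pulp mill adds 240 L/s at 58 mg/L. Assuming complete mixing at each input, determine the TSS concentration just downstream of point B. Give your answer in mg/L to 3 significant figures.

35.9 mg/L

After input A: C = (0.96·16 + 0.11·161) / 1.07 = 30.91 mg/L.
240 L/s = 0.24 m³/s.
After input B: C = (1.07·30.91 + 0.24·58) / 1.31 = 35.87 mg/L.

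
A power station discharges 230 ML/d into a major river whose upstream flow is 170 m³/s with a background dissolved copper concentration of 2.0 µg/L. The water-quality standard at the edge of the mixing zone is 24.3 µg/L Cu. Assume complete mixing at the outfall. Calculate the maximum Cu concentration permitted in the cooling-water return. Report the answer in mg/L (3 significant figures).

230 ML/d = 2.662 m³/s.
2.0 µg/L = 0.002 mg/L.
24.3 µg/L = 0.0243 mg/L.
Mass balance: 0.0243·172.7 = 2.662·Cₑ + 170·0.002.
Cₑ = (4.196 − 0.34) / 2.662 = 1.448 mg/L.

1.45 mg/L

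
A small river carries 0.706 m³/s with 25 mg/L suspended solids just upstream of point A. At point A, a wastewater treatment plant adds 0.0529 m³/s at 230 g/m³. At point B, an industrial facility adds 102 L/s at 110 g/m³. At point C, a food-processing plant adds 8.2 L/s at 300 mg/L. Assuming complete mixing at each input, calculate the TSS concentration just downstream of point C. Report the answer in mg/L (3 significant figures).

After input A: C = (0.706·25 + 0.0529·230) / 0.7589 = 39.29 mg/L.
102 L/s = 0.102 m³/s.
After input B: C = (0.7589·39.29 + 0.102·110) / 0.8609 = 47.67 mg/L.
8.2 L/s = 0.0082 m³/s.
After input C: C = (0.8609·47.67 + 0.0082·300) / 0.8691 = 50.05 mg/L.

50.0 mg/L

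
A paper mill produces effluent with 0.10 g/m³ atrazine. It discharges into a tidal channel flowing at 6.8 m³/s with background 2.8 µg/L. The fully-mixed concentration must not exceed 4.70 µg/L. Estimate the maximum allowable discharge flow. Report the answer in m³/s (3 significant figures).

2.8 µg/L = 0.0028 mg/L.
4.70 µg/L = 0.0047 mg/L.
Mass balance at complete mixing: C_std·(Q_w + Q_r) = Q_w·C_e + Q_r·C_b.
Rearranging, Q_w = Q_r·(C_std − C_b)/(C_e − C_std) = 6.8·(0.0047 − 0.0028) / (0.1 − 0.0047) = 0.1356 m³/s.

0.136 m³/s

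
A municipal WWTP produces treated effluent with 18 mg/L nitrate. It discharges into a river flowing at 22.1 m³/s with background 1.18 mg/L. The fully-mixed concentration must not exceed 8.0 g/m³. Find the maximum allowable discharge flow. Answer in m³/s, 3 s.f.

Mass balance at complete mixing: C_std·(Q_w + Q_r) = Q_w·C_e + Q_r·C_b.
Rearranging, Q_w = Q_r·(C_std − C_b)/(C_e − C_std) = 22.1·(8 − 1.18) / (18 − 8) = 15.07 m³/s.

15.1 m³/s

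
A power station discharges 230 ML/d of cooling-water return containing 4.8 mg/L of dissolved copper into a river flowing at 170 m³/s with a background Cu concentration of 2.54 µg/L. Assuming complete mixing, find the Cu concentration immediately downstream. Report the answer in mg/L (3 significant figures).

230 ML/d = 2.662 m³/s.
2.54 µg/L = 0.00254 mg/L.
By mass balance at complete mixing, C = (2.662·4.8 + 170·0.00254) / (2.662 + 170) = 13.21/172.7 = 0.07651 mg/L.

0.0765 mg/L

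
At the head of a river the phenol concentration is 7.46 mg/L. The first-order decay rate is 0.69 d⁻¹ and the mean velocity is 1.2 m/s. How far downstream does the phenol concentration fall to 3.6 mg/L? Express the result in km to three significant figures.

From C = C₀·e^(−kt), t = ln(C₀/C)/k = ln(7.46/3.6)/0.69 = 0.7286/0.69 = 1.056 d.
Distance = v·t = 1.2 m/s × 9.124e+04 s = 1.095e+05 m = 109.5 km.

109 km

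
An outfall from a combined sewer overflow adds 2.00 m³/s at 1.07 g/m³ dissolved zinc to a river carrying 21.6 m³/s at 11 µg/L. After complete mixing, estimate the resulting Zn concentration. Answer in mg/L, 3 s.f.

11 µg/L = 0.011 mg/L.
Conservation of mass across the mixing zone: C = (2·1.07 + 21.6·0.011) / (2 + 21.6) = 2.378/23.6 = 0.1007 mg/L.

0.101 mg/L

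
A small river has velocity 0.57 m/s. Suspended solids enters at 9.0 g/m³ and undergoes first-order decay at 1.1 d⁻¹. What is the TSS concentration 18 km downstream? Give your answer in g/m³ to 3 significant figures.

6.02 g/m³

Travel time t = 18 km / 0.57 m/s = 1.8e+04/0.57 = 3.158e+04 s = 0.3655 d.
First-order decay: C = 9.0·exp(−1.1·0.3655) = 9.0·0.6689 = 6.021 g/m³.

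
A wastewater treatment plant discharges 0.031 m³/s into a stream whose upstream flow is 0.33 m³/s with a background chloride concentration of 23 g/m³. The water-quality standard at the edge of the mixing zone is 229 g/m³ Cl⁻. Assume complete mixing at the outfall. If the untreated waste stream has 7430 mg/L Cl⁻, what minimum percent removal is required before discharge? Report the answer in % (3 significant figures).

67.4 %

Mass balance: 229·0.361 = 0.031·Cₑ + 0.33·23.
Cₑ = (82.67 − 7.59) / 0.031 = 2422 mg/L.
Required removal = 1 − 2422/7430 = 67.4 %.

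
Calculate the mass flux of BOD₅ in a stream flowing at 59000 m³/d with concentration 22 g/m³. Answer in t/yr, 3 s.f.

474 t/yr

59000 m³/d = 0.6829 m³/s.
Mass flux = Q·C = 0.6829 m³/s × 22 g/m³ = 15.02 g/s.
= 15.02 g/s × 31.56 = 474.1 t/yr.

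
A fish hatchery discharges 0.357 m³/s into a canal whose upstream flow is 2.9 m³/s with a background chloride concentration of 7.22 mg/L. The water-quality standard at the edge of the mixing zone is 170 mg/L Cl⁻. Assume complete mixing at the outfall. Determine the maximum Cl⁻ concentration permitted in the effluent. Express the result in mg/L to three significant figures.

1490 mg/L

Mass balance: 170·3.257 = 0.357·Cₑ + 2.9·7.22.
Cₑ = (553.7 − 20.94) / 0.357 = 1492 mg/L.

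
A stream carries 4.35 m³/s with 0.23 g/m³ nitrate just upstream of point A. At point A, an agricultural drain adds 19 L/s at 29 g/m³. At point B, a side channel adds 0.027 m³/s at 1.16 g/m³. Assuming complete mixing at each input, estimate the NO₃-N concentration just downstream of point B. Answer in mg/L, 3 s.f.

19 L/s = 0.019 m³/s.
After input A: C = (4.35·0.23 + 0.019·29) / 4.369 = 0.3551 mg/L.
After input B: C = (4.369·0.3551 + 0.027·1.16) / 4.396 = 0.3601 mg/L.

0.360 mg/L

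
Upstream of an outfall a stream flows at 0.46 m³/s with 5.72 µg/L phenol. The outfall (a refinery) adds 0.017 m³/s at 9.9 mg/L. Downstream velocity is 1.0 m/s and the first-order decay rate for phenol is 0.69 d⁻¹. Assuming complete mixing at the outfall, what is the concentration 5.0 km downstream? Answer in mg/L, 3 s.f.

5.72 µg/L = 0.00572 mg/L.
After complete mixing, C₀ = (0.017·9.9 + 0.46·0.00572) / 0.477 = 0.3583 mg/L.
Travel time t = 5000 m / 1.0 m/s = 5000 s = 0.05787 d.
C = 0.3583·exp(−0.69·0.05787) = 0.3583·0.9609 = 0.3443 mg/L.

0.344 mg/L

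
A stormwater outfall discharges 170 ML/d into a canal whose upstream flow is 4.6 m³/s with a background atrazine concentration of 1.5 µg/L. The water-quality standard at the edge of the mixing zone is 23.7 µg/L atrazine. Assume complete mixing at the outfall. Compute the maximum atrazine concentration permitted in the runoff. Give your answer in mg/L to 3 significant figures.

170 ML/d = 1.968 m³/s.
1.5 µg/L = 0.0015 mg/L.
23.7 µg/L = 0.0237 mg/L.
Mass balance: 0.0237·6.568 = 1.968·Cₑ + 4.6·0.0015.
Cₑ = (0.1557 − 0.0069) / 1.968 = 0.0756 mg/L.

0.0756 mg/L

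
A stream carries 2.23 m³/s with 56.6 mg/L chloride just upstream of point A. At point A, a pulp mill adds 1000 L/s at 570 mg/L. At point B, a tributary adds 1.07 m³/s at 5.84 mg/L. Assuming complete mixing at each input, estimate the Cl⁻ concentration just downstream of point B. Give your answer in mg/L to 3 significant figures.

1000 L/s = 1 m³/s.
After input A: C = (2.23·56.6 + 1·570) / 3.23 = 215.5 mg/L.
After input B: C = (3.23·215.5 + 1.07·5.84) / 4.3 = 163.4 mg/L.

163 mg/L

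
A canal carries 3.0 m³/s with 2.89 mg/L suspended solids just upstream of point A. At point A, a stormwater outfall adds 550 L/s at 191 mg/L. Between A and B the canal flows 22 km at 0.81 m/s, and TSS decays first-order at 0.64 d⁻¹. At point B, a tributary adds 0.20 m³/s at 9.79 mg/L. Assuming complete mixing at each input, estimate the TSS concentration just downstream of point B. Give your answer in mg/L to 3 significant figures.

25.3 mg/L

550 L/s = 0.55 m³/s.
After input A: C = (3·2.89 + 0.55·191) / 3.55 = 32.03 mg/L.
Over the 22 km reach to input B (t = 2.716e+04 s = 0.3144 d), decay gives C = 32.03·exp(−0.64·0.3144) = 26.2 mg/L.
After input B: C = (3.55·26.2 + 0.2·9.79) / 3.75 = 25.32 mg/L.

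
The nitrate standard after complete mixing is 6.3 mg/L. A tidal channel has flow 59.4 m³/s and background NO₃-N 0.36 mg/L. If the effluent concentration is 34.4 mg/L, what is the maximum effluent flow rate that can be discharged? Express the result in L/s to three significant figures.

12600 L/s

Mass balance at complete mixing: C_std·(Q_w + Q_r) = Q_w·C_e + Q_r·C_b.
Rearranging, Q_w = Q_r·(C_std − C_b)/(C_e − C_std) = 59.4·(6.3 − 0.36) / (34.4 − 6.3) = 12.56 m³/s.
= 1.256e+04 L/s.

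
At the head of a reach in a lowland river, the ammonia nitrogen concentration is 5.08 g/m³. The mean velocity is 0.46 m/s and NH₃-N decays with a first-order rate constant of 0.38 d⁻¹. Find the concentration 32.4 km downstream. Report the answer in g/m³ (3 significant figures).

3.73 g/m³

Travel time t = 32.4 km / 0.46 m/s = 3.24e+04/0.46 = 7.043e+04 s = 0.8152 d.
First-order decay: C = 5.08·exp(−0.38·0.8152) = 5.08·0.7336 = 3.727 g/m³.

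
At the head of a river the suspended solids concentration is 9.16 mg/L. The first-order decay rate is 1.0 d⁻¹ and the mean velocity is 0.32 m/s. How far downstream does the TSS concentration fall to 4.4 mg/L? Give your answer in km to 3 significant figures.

From C = C₀·e^(−kt), t = ln(C₀/C)/k = ln(9.16/4.4)/1.0 = 0.7332/1.0 = 0.7332 d.
Distance = v·t = 0.32 m/s × 6.335e+04 s = 2.027e+04 m = 20.27 km.

20.3 km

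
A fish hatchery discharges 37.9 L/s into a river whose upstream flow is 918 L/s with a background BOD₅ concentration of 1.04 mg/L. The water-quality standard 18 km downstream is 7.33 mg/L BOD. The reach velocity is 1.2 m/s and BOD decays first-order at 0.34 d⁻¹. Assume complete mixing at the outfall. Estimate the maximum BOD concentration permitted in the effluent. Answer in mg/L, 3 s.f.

37.9 L/s = 0.0379 m³/s.
918 L/s = 0.918 m³/s.
Travel time to the compliance point: t = 1.8e+04/1.2 = 1.5e+04 s = 0.1736 d; decay factor exp(−0.34·0.1736) = 0.9427.
So the concentration just after mixing may be at most 7.33/0.9427 = 7.776 mg/L.
Mass balance: 7.776·0.9559 = 0.0379·Cₑ + 0.918·1.04.
Cₑ = (7.433 − 0.9547) / 0.0379 = 170.9 mg/L.

171 mg/L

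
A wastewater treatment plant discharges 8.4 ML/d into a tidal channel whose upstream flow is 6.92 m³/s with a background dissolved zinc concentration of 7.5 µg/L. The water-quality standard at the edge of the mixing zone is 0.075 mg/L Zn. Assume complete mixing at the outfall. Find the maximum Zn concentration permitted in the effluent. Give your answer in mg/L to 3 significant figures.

4.88 mg/L

8.4 ML/d = 0.09722 m³/s.
7.5 µg/L = 0.0075 mg/L.
Mass balance: 0.075·7.017 = 0.09722·Cₑ + 6.92·0.0075.
Cₑ = (0.5263 − 0.0519) / 0.09722 = 4.879 mg/L.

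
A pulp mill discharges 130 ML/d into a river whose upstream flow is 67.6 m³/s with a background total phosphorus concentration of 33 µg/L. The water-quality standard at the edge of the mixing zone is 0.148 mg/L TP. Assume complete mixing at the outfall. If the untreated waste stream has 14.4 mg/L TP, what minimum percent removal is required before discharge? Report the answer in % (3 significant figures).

63.1 %

130 ML/d = 1.505 m³/s.
33 µg/L = 0.033 mg/L.
Mass balance: 0.148·69.1 = 1.505·Cₑ + 67.6·0.033.
Cₑ = (10.23 − 2.231) / 1.505 = 5.315 mg/L.
Required removal = 1 − 5.315/14.4 = 63.09 %.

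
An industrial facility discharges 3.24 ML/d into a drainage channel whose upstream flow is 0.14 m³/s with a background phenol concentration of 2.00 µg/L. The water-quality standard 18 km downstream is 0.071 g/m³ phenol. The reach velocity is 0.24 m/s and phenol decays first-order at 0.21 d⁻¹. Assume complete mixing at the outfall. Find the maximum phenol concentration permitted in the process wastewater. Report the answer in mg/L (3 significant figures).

3.24 ML/d = 0.0375 m³/s.
2.00 µg/L = 0.002 mg/L.
Travel time to the compliance point: t = 1.8e+04/0.24 = 7.5e+04 s = 0.8681 d; decay factor exp(−0.21·0.8681) = 0.8334.
So the concentration just after mixing may be at most 0.071/0.8334 = 0.0852 mg/L.
Mass balance: 0.0852·0.1775 = 0.0375·Cₑ + 0.14·0.002.
Cₑ = (0.01512 − 0.00028) / 0.0375 = 0.3958 mg/L.

0.396 mg/L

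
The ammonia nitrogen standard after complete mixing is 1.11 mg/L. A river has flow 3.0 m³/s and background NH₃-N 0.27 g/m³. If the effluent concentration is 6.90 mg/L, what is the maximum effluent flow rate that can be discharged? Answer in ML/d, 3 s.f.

37.6 ML/d

Mass balance at complete mixing: C_std·(Q_w + Q_r) = Q_w·C_e + Q_r·C_b.
Rearranging, Q_w = Q_r·(C_std − C_b)/(C_e − C_std) = 3.0·(1.11 − 0.27) / (6.9 − 1.11) = 0.4352 m³/s.
= 37.6 ML/d.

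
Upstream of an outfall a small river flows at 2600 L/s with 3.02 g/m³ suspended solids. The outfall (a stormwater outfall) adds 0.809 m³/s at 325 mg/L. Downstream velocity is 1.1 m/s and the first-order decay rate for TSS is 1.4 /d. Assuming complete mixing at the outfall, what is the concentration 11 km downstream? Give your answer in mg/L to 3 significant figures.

2600 L/s = 2.6 m³/s.
After complete mixing, C₀ = (0.809·325 + 2.6·3.02) / 3.409 = 79.43 mg/L.
Travel time t = 1.1e+04 m / 1.1 m/s = 1e+04 s = 0.1157 d.
C = 79.43·exp(−1.4·0.1157) = 79.43·0.8504 = 67.55 mg/L.

67.5 mg/L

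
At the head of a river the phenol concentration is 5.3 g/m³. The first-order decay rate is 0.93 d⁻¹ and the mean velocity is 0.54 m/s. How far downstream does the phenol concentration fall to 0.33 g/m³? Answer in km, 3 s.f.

From C = C₀·e^(−kt), t = ln(C₀/C)/k = ln(5.3/0.33)/0.93 = 2.776/0.93 = 2.985 d.
Distance = v·t = 0.54 m/s × 2.579e+05 s = 1.393e+05 m = 139.3 km.

139 km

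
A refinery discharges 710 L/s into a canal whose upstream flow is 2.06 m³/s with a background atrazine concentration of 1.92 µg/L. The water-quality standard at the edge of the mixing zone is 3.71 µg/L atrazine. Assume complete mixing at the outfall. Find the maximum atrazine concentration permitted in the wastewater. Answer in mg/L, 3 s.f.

0.00890 mg/L

710 L/s = 0.71 m³/s.
1.92 µg/L = 0.00192 mg/L.
3.71 µg/L = 0.00371 mg/L.
Mass balance: 0.00371·2.77 = 0.71·Cₑ + 2.06·0.00192.
Cₑ = (0.01028 − 0.003955) / 0.71 = 0.008904 mg/L.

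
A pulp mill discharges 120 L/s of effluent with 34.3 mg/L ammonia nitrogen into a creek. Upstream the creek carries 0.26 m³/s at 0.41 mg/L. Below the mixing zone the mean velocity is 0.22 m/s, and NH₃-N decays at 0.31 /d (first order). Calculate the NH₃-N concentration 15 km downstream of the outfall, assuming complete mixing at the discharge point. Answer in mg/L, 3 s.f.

120 L/s = 0.12 m³/s.
After complete mixing, C₀ = (0.12·34.3 + 0.26·0.41) / 0.38 = 11.11 mg/L.
Travel time t = 1.5e+04 m / 0.22 m/s = 6.818e+04 s = 0.7891 d.
C = 11.11·exp(−0.31·0.7891) = 11.11·0.783 = 8.701 mg/L.

8.70 mg/L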